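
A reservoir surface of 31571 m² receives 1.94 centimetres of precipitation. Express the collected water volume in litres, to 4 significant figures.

Depth: 1.94 cm × 10 = 19.4 mm.
1 mm over 1 m² is 1 L, so volume = 19.4 × 31571 = 612477.4 L ≈ 612500 L.

612500 litres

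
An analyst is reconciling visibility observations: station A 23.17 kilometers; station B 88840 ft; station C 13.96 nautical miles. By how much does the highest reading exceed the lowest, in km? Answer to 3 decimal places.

station B: 88840 ft = 27.07843 km.
station C: 13.96 nmi = 25.85392 km.
Spread: 27.07843 − 23.17000 = 3.908 km.

3.908 km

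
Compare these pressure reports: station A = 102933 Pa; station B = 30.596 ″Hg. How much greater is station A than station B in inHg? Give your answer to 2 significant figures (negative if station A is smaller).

-0.20 inHg

station A: 102933 Pa = 30.3961 inHg.
Difference: 30.3961 − 30.5960 = -0.20 inHg.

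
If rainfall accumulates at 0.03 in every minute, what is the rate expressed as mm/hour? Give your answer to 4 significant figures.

45.72 mm/hour

0.03 in/minute × 25.4 mm/in × 60 minute/hour = 45.72 mm/hour.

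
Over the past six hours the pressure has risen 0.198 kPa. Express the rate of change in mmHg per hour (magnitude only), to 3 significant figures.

0.198 kPa / 6 h × 7.50062 mmHg/kPa = 0.248 mmHg/h.

0.248 mmHg per hour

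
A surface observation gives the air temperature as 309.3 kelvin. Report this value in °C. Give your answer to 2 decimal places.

36.15 °C

°C = 309.3 − 273.15 = 36.15 °C.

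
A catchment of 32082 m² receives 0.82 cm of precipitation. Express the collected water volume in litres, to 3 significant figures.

263000 litres

Depth: 0.82 cm × 10 = 8.2 mm.
1 mm over 1 m² is 1 L, so volume = 8.2 × 32082 = 263072.4 L ≈ 263000 L.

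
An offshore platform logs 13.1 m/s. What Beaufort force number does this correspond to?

13.1 m/s lies in the Beaufort 6 band (strong breeze, 10.8–13.8 m/s).

Beaufort force 6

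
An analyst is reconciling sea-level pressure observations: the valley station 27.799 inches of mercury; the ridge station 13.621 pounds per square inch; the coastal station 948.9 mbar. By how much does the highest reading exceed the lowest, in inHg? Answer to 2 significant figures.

the ridge station: 13.621 psi = 27.7326 inHg.
the coastal station: 948.9 mb = 28.0210 inHg.
Spread: 28.0210 − 27.7326 = 0.29 inHg.

0.29 inHg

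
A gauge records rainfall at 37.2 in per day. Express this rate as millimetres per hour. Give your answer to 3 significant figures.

37.2 in/day × 25.4 mm/in × 0.0416667 day/hour = 39.4 mm/hour.

39.4 mm/hour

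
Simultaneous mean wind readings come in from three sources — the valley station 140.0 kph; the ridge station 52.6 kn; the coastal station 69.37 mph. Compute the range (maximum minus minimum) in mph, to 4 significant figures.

26.46 mph

the valley station: 140.0 km/h = 86.9920 mph.
the ridge station: 52.6 kt = 60.5310 mph.
Spread: 86.9920 − 60.5310 = 26.46 mph.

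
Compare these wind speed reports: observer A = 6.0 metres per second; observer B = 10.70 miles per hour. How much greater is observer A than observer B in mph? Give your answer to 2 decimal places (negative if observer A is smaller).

2.72 mph

observer A: 6.0 m/s = 13.4216 mph.
Difference: 13.4216 − 10.7000 = 2.72 mph.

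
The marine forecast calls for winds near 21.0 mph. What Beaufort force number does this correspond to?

21.0 mph = 9.4 m/s, which is Beaufort 5 (fresh breeze, 8.0–10.7 m/s).

Beaufort force 5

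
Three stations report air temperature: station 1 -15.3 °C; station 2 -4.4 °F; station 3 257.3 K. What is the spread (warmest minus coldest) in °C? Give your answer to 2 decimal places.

station 2: -4.4 °F = -20.222 °C.
station 3: 257.3 K = -15.850 °C.
Spread: (-15.300) − (-20.222) = 4.922 °C.

4.92 °C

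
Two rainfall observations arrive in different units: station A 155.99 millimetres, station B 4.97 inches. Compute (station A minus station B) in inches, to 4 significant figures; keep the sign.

station A: 155.99 mm = 6.14134 in.
Difference: 6.14134 − 4.97000 = 1.171 in.

1.171 in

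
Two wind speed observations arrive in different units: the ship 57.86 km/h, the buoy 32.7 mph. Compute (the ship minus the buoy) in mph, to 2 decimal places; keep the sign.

the ship: 57.86 km/h = 35.9525 mph.
Difference: 35.9525 − 32.7000 = 3.25 mph.

3.25 mph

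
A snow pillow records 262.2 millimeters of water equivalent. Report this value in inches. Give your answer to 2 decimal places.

10.32 in

1 mm = 0.0393701 in, so 262.2 × 0.0393701 = 10.32 in.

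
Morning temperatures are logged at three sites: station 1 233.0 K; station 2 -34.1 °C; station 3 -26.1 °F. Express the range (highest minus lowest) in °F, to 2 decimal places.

14.17 °F

station 1: 233.0 K = -40.150 °C.
station 3: -26.1 °F = -32.278 °C.
Spread: (-32.278) − (-40.150) = 7.872 °C = 14.17 °F.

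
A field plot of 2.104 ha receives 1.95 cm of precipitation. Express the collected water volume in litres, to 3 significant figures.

410000 litres

Depth: 1.95 cm × 10 = 19.5 mm.
Area: 2.104 ha = 21040 m².
1 mm over 1 m² is 1 L, so volume = 19.5 × 21040 = 410280 L ≈ 410000 L.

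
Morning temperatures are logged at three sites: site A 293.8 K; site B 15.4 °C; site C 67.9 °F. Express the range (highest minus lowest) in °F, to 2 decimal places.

9.45 °F

site A: 293.8 K = 20.650 °C.
site C: 67.9 °F = 19.944 °C.
Spread: 20.650 − 15.400 = 5.250 °C = 9.45 °F.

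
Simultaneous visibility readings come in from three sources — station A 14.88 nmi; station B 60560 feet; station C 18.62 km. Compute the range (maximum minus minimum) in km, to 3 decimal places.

9.099 km

station A: 14.88 nmi = 27.55776 km.
station B: 60560 ft = 18.45869 km.
Spread: 27.55776 − 18.45869 = 9.099 km.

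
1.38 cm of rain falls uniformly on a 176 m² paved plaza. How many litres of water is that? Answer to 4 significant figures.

Depth: 1.38 cm × 10 = 13.8 mm.
1 mm over 1 m² is 1 L, so volume = 13.8 × 176 = 2428.8 L ≈ 2429 L.

2429 litres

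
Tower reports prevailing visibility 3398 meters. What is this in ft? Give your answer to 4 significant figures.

1 m = 3.28084 ft, so 3398 × 3.28084 = 11150 ft.

11150 ft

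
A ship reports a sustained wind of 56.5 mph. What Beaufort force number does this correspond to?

56.5 mph = 25.3 m/s, which is Beaufort 10 (storm, 24.5–28.4 m/s).

Beaufort force 10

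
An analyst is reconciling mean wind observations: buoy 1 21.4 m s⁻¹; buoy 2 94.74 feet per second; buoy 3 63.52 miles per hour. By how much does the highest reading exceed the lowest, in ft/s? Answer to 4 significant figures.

buoy 1: 21.4 m/s = 70.2100 ft/s.
buoy 3: 63.52 mph = 93.1627 ft/s.
Spread: 94.7400 − 70.2100 = 24.53 ft/s.

24.53 ft/s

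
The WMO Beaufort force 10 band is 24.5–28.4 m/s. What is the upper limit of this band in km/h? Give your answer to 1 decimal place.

24.5–28.4 m/s × 3.6 = 88.2–102.2 km/h.

102.2 km/h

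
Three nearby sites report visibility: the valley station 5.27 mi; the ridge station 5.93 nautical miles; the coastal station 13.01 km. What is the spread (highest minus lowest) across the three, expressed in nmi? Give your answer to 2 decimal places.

the valley station: 5.27 SM = 4.5795 nmi.
the coastal station: 13.01 km = 7.0248 nmi.
Spread: 7.0248 − 4.5795 = 2.45 nmi.

2.45 nmi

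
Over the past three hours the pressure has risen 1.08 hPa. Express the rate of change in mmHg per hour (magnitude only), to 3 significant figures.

1.08 hPa / 3 h × 0.750062 mmHg/hPa = 0.270 mmHg/h.

0.270 mmHg per hour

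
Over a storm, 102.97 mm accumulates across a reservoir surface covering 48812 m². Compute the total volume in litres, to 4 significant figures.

5026000 litres

1 mm over 1 m² is 1 L, so volume = 102.97 × 48812 = 5026171.6 L ≈ 5026000 L.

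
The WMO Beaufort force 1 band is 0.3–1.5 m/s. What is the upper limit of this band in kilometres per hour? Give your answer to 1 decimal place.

5.4 km/h

0.3–1.5 m/s × 3.6 = 1.1–5.4 km/h.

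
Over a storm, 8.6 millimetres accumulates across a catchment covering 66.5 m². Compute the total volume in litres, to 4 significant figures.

571.9 litres

1 mm over 1 m² is 1 L, so volume = 8.6 × 66.5 = 571.9 L.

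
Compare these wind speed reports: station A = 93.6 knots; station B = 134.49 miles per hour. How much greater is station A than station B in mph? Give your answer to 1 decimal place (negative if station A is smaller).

station A: 93.6 kt = 107.713 mph.
Difference: 107.713 − 134.490 = -26.8 mph.

-26.8 mph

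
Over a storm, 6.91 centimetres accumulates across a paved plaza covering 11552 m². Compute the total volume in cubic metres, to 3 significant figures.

798 cubic metres

Depth: 6.91 cm × 10 = 69.1 mm.
1 mm over 1 m² is 1 L, so volume = 69.1 × 11552 = 798243.2 L = 798 m³.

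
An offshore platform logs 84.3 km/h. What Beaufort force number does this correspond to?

84.3 km/h = 23.4 m/s, which is Beaufort 9 (strong gale, 20.8–24.4 m/s).

Beaufort force 9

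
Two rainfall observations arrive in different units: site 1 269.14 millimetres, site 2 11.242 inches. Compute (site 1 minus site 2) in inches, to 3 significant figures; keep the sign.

-0.646 in

site 1: 269.14 mm = 10.59606 in.
Difference: 10.59606 − 11.24200 = -0.646 in.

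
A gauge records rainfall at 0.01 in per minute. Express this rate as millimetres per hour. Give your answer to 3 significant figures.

15.2 mm/hour

0.01 in/minute × 25.4 mm/in × 60 minute/hour = 15.2 mm/hour.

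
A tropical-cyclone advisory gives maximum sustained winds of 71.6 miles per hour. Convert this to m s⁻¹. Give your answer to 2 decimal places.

1 mph = 0.44704 m/s, so 71.6 × 0.44704 = 32.01 m/s.

32.01 m/s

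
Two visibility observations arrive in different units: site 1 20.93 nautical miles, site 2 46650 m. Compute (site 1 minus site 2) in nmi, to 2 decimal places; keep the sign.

site 2: 46650 m = 25.1890 nmi.
Difference: 20.9300 − 25.1890 = -4.26 nmi.

-4.26 nmi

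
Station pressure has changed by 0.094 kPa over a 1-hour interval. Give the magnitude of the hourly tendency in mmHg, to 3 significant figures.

0.705 mmHg per hour

0.094 kPa / 1 h × 7.50062 mmHg/kPa = 0.705 mmHg/h.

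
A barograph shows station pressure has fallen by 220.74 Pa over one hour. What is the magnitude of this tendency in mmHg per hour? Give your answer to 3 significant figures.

1.66 mmHg per hour

220.74 Pa / 1 h × 0.00750062 mmHg/Pa = 1.66 mmHg/h.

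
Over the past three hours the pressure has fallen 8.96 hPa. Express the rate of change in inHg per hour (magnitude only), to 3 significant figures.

0.0882 inHg per hour

8.96 hPa / 3 h × 0.02953 inHg/hPa = 0.0882 inHg/h.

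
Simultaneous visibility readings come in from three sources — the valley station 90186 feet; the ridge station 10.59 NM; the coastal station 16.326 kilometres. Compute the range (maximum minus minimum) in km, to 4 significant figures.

the valley station: 90186 ft = 27.4887 km.
the ridge station: 10.59 nmi = 19.6127 km.
Spread: 27.4887 − 16.3260 = 11.16 km.

11.16 km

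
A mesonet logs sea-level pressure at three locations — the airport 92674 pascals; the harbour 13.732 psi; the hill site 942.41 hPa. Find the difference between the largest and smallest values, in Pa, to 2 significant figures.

the harbour: 13.732 psi = 94678.81 Pa.
the hill site: 942.41 hPa = 94241.00 Pa.
Spread: 94678.81 − 92674.00 = 2000 Pa.

2000 Pa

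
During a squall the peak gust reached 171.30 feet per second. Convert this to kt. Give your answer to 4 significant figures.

101.5 kt

1 ft/s = 0.592484 kt, so 171.30 × 0.592484 = 101.5 kt.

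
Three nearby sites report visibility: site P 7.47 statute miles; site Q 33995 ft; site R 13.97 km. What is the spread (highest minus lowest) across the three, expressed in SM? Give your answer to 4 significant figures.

site Q: 33995 ft = 6.43845 SM.
site R: 13.97 km = 8.68056 SM.
Spread: 8.68056 − 6.43845 = 2.242 SM.

2.242 SM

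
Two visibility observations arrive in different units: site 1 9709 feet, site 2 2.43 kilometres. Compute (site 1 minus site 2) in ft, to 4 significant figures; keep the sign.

1737 ft

site 2: 2.43 km = 7972.44 ft.
Difference: 9709.00 − 7972.44 = 1737 ft.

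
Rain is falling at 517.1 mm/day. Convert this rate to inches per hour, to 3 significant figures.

517.1 mm/day × 0.0393701 in/mm × 0.0416667 day/hour = 0.848 in/hour.

0.848 in/hour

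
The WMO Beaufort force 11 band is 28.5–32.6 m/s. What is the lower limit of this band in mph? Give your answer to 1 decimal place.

63.8 mph

28.5–32.6 m/s × 2.237 = 63.8–72.9 mph.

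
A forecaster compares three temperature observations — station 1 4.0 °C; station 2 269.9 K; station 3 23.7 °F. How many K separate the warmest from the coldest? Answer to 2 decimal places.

8.61 K

station 2: 269.9 K = -3.250 °C.
station 3: 23.7 °F = -4.611 °C.
Spread: 4.000 − (-4.611) = 8.611 °C.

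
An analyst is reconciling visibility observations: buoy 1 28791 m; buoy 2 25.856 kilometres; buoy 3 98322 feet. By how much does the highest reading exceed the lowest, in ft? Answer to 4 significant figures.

13490 ft

buoy 1: 28791 m = 94458.66 ft.
buoy 2: 25.856 km = 84829.40 ft.
Spread: 98322.00 − 84829.40 = 13490 ft.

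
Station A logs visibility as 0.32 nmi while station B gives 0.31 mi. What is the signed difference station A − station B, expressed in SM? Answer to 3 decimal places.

0.058 SM

station A: 0.32 nmi = 0.36825 SM.
Difference: 0.36825 − 0.31000 = 0.058 SM.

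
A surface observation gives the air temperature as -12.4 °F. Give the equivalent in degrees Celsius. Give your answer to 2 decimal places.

-24.67 °C

°C = (°F − 32) × 5/9 = (-12.4 − 32) / 1.8 = -24.67 °C.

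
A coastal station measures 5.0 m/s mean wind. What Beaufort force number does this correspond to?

5.0 m/s lies in the Beaufort 3 band (gentle breeze, 3.4–5.4 m/s).

Beaufort force 3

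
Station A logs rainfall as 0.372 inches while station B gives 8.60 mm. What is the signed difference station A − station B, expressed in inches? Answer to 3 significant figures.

0.0334 in

station B: 8.60 mm = 0.338583 in.
Difference: 0.372000 − 0.338583 = 0.0334 in.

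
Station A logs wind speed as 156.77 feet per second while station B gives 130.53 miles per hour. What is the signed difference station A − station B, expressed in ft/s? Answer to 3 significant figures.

-34.7 ft/s

station B: 130.53 mph = 191.444 ft/s.
Difference: 156.770 − 191.444 = -34.7 ft/s.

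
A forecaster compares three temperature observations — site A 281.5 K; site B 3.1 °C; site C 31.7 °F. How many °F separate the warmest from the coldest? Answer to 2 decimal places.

15.33 °F

site A: 281.5 K = 8.350 °C.
site C: 31.7 °F = -0.167 °C.
Spread: 8.350 − (-0.167) = 8.517 °C = 15.33 °F.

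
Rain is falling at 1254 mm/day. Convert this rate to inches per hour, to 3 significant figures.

1254 mm/day × 0.0393701 in/mm × 0.0416667 day/hour = 2.06 in/hour.

2.06 in/hour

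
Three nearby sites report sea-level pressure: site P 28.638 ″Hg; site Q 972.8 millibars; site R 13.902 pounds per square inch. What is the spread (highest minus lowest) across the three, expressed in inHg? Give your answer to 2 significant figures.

0.42 inHg

site Q: 972.8 mb = 28.7268 inHg.
site R: 13.902 psi = 28.3048 inHg.
Spread: 28.7268 − 28.3048 = 0.42 inHg.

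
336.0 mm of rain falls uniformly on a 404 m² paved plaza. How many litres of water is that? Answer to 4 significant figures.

135700 litres

1 mm over 1 m² is 1 L, so volume = 336 × 404 = 135744 L ≈ 135700 L.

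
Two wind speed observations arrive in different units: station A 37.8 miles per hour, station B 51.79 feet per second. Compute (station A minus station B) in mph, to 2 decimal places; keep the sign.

2.49 mph

station B: 51.79 ft/s = 35.3114 mph.
Difference: 37.8000 − 35.3114 = 2.49 mph.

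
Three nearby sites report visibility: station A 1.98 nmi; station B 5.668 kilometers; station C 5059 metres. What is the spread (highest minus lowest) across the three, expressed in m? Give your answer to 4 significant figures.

2001 m

station A: 1.98 nmi = 3666.96 m.
station B: 5.668 km = 5668.00 m.
Spread: 5668.00 − 3666.96 = 2001 m.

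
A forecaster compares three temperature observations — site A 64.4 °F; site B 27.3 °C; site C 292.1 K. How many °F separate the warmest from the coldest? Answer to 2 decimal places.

site A: 64.4 °F = 18.000 °C.
site C: 292.1 K = 18.950 °C.
Spread: 27.300 − 18.000 = 9.300 °C = 16.74 °F.

16.74 °F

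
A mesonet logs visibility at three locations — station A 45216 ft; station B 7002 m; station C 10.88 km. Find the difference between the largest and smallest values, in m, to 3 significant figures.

6780 m

station A: 45216 ft = 13781.84 m.
station C: 10.88 km = 10880.00 m.
Spread: 13781.84 − 7002.00 = 6780 m.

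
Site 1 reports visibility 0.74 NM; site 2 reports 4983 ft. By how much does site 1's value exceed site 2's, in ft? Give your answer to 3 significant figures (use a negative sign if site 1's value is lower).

site 1: 0.74 nmi = 4496.33 ft.
Difference: 4496.33 − 4983.00 = -487 ft.

-487 ft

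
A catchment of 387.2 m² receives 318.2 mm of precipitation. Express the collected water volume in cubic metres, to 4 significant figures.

123.2 cubic metres

1 mm over 1 m² is 1 L, so volume = 318.2 × 387.2 = 123207.04 L = 123.2 m³.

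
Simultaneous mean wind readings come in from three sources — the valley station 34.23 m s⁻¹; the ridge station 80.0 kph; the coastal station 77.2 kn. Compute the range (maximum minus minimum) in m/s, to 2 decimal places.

the ridge station: 80.0 km/h = 22.2222 m/s.
the coastal station: 77.2 kt = 39.7151 m/s.
Spread: 39.7151 − 22.2222 = 17.49 m/s.

17.49 m/s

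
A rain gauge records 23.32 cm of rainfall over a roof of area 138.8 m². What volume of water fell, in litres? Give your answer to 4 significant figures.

32370 litres

Depth: 23.32 cm × 10 = 233.2 mm.
1 mm over 1 m² is 1 L, so volume = 233.2 × 138.8 = 32368.16 L ≈ 32370 L.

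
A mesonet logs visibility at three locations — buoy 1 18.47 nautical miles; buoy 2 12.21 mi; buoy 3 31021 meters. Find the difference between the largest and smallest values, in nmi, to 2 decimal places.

buoy 2: 12.21 SM = 10.6102 nmi.
buoy 3: 31021 m = 16.7500 nmi.
Spread: 18.4700 − 10.6102 = 7.86 nmi.

7.86 nmi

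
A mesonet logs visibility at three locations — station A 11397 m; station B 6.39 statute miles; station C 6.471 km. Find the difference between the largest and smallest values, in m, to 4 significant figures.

station B: 6.39 SM = 10283.71 m.
station C: 6.471 km = 6471.00 m.
Spread: 11397.00 − 6471.00 = 4926 m.

4926 m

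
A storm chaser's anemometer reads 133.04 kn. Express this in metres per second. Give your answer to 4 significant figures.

1 kt = 0.514444 m/s, so 133.04 × 0.514444 = 68.44 m/s.

68.44 m/s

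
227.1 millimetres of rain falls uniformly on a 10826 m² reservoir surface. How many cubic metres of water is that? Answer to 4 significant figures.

1 mm over 1 m² is 1 L, so volume = 227.1 × 10826 = 2458584.6 L = 2459 m³.

2459 cubic metres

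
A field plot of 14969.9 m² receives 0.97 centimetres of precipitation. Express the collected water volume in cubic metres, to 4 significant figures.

145.2 cubic metres

Depth: 0.97 cm × 10 = 9.7 mm.
1 mm over 1 m² is 1 L, so volume = 9.7 × 14969.9 = 145208.03 L = 145.2 m³.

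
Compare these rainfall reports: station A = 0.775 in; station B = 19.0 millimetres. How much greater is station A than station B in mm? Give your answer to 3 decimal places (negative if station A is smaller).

station A: 0.775 in = 19.68500 mm.
Difference: 19.68500 − 19.00000 = 0.685 mm.

0.685 mm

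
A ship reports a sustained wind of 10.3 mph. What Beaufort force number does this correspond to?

Beaufort force 3

10.3 mph = 4.6 m/s, which is Beaufort 3 (gentle breeze, 3.4–5.4 m/s).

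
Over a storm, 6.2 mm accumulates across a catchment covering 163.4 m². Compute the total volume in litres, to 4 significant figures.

1 mm over 1 m² is 1 L, so volume = 6.2 × 163.4 = 1013.08 L ≈ 1013 L.

1013 litres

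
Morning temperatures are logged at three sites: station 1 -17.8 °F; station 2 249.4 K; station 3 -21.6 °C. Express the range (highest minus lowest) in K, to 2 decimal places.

station 1: -17.8 °F = -27.667 °C.
station 2: 249.4 K = -23.750 °C.
Spread: (-21.600) − (-27.667) = 6.067 °C.

6.07 K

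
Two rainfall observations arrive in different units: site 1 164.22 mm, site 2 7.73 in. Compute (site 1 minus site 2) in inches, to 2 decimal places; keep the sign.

-1.26 in

site 1: 164.22 mm = 6.4654 in.
Difference: 6.4654 − 7.7300 = -1.26 in.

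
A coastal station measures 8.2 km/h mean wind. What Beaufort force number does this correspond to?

Beaufort force 2

8.2 km/h = 2.3 m/s, which is Beaufort 2 (light breeze, 1.6–3.3 m/s).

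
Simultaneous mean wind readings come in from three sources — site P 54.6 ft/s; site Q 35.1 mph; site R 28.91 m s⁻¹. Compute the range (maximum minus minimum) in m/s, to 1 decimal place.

site P: 54.6 ft/s = 16.642 m/s.
site Q: 35.1 mph = 15.691 m/s.
Spread: 28.910 − 15.691 = 13.2 m/s.

13.2 m/s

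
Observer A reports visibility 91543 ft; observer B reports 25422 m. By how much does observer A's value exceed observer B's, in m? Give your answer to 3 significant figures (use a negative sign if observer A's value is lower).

2480 m

observer A: 91543 ft = 27902.31 m.
Difference: 27902.31 − 25422.00 = 2480 m.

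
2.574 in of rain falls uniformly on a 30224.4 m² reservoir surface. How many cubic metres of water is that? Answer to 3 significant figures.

1980 cubic metres

Depth: 2.574 in × 25.4 = 65.3796 mm.
1 mm over 1 m² is 1 L, so volume = 65.3796 × 30224.4 = 1976059.2 L = 1980 m³.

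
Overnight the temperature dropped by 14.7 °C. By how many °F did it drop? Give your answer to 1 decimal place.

26.5 °F

A change of 1 °C equals a change of 1.8 °F: Δ°F = 14.7 × 1.8 = 26.5 °F.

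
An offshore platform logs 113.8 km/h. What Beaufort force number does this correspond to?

113.8 km/h = 31.6 m/s, which is Beaufort 11 (violent storm, 28.5–32.6 m/s).

Beaufort force 11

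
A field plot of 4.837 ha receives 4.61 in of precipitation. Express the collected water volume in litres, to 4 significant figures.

5664000 litres

Depth: 4.61 in × 25.4 = 117.094 mm.
Area: 4.837 ha = 48370 m².
1 mm over 1 m² is 1 L, so volume = 117.094 × 48370 = 5663836.8 L ≈ 5664000 L.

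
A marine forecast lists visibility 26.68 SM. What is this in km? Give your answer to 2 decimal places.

42.94 km

1 SM = 1.60934 km, so 26.68 × 1.60934 = 42.94 km.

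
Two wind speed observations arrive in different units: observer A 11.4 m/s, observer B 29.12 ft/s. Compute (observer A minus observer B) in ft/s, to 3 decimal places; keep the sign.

observer A: 11.4 m/s = 37.40157 ft/s.
Difference: 37.40157 − 29.12000 = 8.282 ft/s.

8.282 ft/s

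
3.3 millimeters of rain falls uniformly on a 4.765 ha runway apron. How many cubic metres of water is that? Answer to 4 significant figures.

Area: 4.765 ha = 47650 m².
1 mm over 1 m² is 1 L, so volume = 3.3 × 47650 = 157245 L = 157.2 m³.

157.2 cubic metres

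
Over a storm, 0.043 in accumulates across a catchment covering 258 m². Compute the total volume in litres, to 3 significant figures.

Depth: 0.043 in × 25.4 = 1.0922 mm.
1 mm over 1 m² is 1 L, so volume = 1.0922 × 258 = 281.7876 L ≈ 282 L.

282 litres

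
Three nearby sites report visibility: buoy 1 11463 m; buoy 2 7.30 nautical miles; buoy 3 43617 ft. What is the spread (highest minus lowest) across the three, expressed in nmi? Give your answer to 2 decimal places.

1.11 nmi

buoy 1: 11463 m = 6.1895 nmi.
buoy 3: 43617 ft = 7.1784 nmi.
Spread: 7.3000 − 6.1895 = 1.11 nmi.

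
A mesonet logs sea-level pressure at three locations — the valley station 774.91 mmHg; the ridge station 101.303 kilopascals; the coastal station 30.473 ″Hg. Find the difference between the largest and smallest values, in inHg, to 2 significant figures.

0.59 inHg

the valley station: 774.91 mmHg = 30.5083 inHg.
the ridge station: 101.303 kPa = 29.9148 inHg.
Spread: 30.5083 − 29.9148 = 0.59 inHg.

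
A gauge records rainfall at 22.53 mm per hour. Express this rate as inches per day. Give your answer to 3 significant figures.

22.53 mm/hour × 0.0393701 in/mm × 24 hour/day = 21.3 in/day.

21.3 in/day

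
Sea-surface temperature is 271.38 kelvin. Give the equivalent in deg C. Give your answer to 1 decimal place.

°C = 271.38 − 273.15 = -1.8 °C.

-1.8 °C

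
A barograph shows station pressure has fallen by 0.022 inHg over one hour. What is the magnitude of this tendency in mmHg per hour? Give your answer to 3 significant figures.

0.022 inHg / 1 h × 25.4 mmHg/inHg = 0.559 mmHg/h.

0.559 mmHg per hour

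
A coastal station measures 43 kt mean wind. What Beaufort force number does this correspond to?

Beaufort force 9

43 kt lies in the Beaufort 9 band (strong gale, 41–47 kt).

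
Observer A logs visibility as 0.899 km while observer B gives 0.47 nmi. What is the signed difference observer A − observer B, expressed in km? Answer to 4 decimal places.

0.0286 km

observer B: 0.47 nmi = 0.870440 km.
Difference: 0.899000 − 0.870440 = 0.0286 km.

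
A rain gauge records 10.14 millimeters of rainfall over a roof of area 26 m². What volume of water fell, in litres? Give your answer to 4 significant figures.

263.6 litres

1 mm over 1 m² is 1 L, so volume = 10.14 × 26 = 263.64 L ≈ 263.6 L.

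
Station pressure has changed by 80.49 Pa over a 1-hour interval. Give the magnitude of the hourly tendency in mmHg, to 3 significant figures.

80.49 Pa / 1 h × 0.00750062 mmHg/Pa = 0.604 mmHg/h.

0.604 mmHg per hour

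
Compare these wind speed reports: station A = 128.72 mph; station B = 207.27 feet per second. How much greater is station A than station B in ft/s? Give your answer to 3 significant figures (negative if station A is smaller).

-18.5 ft/s

station A: 128.72 mph = 188.789 ft/s.
Difference: 188.789 − 207.270 = -18.5 ft/s.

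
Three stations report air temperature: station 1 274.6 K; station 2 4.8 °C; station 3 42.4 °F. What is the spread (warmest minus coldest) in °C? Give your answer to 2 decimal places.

station 1: 274.6 K = 1.450 °C.
station 3: 42.4 °F = 5.778 °C.
Spread: 5.778 − 1.450 = 4.328 °C.

4.33 °C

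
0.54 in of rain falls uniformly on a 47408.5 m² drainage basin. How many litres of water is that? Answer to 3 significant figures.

650000 litres

Depth: 0.54 in × 25.4 = 13.716 mm.
1 mm over 1 m² is 1 L, so volume = 13.716 × 47408.5 = 650254.99 L ≈ 650000 L.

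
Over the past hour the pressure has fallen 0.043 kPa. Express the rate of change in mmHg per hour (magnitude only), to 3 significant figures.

0.043 kPa / 1 h × 7.50062 mmHg/kPa = 0.323 mmHg/h.

0.323 mmHg per hour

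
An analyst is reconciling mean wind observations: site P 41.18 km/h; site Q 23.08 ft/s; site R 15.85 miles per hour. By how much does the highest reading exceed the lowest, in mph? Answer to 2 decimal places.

9.85 mph

site P: 41.18 km/h = 25.5881 mph.
site Q: 23.08 ft/s = 15.7364 mph.
Spread: 25.5881 − 15.7364 = 9.85 mph.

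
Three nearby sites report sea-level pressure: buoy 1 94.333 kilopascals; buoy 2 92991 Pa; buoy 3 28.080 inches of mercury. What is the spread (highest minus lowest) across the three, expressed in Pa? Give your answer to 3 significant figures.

buoy 1: 94.333 kPa = 94333.00 Pa.
buoy 3: 28.080 inHg = 95089.80 Pa.
Spread: 95089.80 − 92991.00 = 2100 Pa.

2100 Pa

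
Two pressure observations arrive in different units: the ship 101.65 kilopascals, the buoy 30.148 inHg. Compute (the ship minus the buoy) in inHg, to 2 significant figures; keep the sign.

the ship: 101.65 kPa = 30.0172 inHg.
Difference: 30.0172 − 30.1480 = -0.13 inHg.

-0.13 inHg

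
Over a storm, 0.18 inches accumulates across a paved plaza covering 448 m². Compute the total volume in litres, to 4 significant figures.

Depth: 0.18 in × 25.4 = 4.572 mm.
1 mm over 1 m² is 1 L, so volume = 4.572 × 448 = 2048.256 L ≈ 2048 L.

2048 litres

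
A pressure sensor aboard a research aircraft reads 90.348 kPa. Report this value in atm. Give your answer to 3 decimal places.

0.892 atm

1 kPa = 0.00986923 atm, so 90.348 × 0.00986923 = 0.892 atm.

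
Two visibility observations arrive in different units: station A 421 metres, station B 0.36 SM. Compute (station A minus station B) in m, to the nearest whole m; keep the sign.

station B: 0.36 SM = 579.36 m.
Difference: 421.00 − 579.36 = -158 m.

-158 m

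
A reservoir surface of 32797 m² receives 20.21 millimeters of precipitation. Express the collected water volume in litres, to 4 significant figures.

662800 litres

1 mm over 1 m² is 1 L, so volume = 20.21 × 32797 = 662827.37 L ≈ 662800 L.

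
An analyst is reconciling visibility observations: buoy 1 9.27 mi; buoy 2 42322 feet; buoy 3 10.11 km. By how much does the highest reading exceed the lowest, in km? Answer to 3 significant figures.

buoy 1: 9.27 SM = 14.9186 km.
buoy 2: 42322 ft = 12.8997 km.
Spread: 14.9186 − 10.1100 = 4.81 km.

4.81 km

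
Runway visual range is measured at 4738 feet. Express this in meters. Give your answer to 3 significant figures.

1 ft = 0.3048 m, so 4738 × 0.3048 = 1440 m.

1440 m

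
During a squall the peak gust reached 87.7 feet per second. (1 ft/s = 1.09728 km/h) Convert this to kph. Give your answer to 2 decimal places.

96.23 km/h

1 ft/s = 1.09728 km/h, so 87.7 × 1.09728 = 96.23 km/h.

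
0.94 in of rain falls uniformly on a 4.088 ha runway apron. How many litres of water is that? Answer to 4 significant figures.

Depth: 0.94 in × 25.4 = 23.876 mm.
Area: 4.088 ha = 40880 m².
1 mm over 1 m² is 1 L, so volume = 23.876 × 40880 = 976050.88 L ≈ 976100 L.

976100 litres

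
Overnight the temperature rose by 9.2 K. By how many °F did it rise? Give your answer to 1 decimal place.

A change of 1 °C equals a change of 1.8 °F: Δ°F = 9.2 × 1.8 = 16.6 °F.

16.6 °F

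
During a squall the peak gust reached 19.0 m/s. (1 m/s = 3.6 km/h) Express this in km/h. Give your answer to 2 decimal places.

68.40 km/h

1 m/s = 3.6 km/h, so 19.0 × 3.6 = 68.40 km/h.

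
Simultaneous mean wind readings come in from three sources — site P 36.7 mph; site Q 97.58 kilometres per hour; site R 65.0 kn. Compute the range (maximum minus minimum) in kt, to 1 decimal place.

site P: 36.7 mph = 31.891 kt.
site Q: 97.58 km/h = 52.689 kt.
Spread: 65.000 − 31.891 = 33.1 kt.

33.1 kt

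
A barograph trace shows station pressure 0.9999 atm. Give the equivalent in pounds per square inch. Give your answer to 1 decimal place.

14.7 psi

1 atm = 14.6959 psi, so 0.9999 × 14.6959 = 14.7 psi.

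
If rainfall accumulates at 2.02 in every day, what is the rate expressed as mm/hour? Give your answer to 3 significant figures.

2.14 mm/hour

2.02 in/day × 25.4 mm/in × 0.0416667 day/hour = 2.14 mm/hour.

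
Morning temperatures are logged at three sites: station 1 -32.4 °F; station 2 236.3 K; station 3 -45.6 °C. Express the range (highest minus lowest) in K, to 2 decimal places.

station 1: -32.4 °F = -35.778 °C.
station 2: 236.3 K = -36.850 °C.
Spread: (-35.778) − (-45.600) = 9.822 °C.

9.82 K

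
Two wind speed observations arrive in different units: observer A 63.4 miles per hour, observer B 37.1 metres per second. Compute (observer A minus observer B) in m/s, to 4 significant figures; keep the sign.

observer A: 63.4 mph = 28.34234 m/s.
Difference: 28.34234 − 37.10000 = -8.758 m/s.

-8.758 m/s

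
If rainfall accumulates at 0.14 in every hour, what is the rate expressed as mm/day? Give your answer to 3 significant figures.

85.3 mm/day

0.14 in/hour × 25.4 mm/in × 24 hour/day = 85.3 mm/day.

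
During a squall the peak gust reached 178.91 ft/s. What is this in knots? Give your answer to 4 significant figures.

106.0 kt

1 ft/s = 0.592484 kt, so 178.91 × 0.592484 = 106.0 kt.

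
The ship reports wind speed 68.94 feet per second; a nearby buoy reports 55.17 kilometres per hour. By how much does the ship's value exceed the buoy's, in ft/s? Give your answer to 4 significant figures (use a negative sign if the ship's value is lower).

18.66 ft/s

the buoy: 55.17 km/h = 50.2789 ft/s.
Difference: 68.9400 − 50.2789 = 18.66 ft/s.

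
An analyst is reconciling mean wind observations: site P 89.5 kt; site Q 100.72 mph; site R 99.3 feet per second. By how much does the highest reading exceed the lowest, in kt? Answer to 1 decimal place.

site Q: 100.72 mph = 87.523 kt.
site R: 99.3 ft/s = 58.834 kt.
Spread: 89.500 − 58.834 = 30.7 kt.

30.7 kt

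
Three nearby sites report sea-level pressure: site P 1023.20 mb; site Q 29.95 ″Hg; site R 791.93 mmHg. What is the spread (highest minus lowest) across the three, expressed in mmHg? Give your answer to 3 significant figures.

site P: 1023.20 mb = 767.463 mmHg.
site Q: 29.95 inHg = 760.730 mmHg.
Spread: 791.930 − 760.730 = 31.2 mmHg.

31.2 mmHg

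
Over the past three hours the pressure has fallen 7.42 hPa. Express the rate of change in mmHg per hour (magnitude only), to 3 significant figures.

7.42 hPa / 3 h × 0.750062 mmHg/hPa = 1.86 mmHg/h.

1.86 mmHg per hour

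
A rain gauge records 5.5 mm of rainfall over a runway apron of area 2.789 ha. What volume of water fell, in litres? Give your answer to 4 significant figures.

153400 litres

Area: 2.789 ha = 27890 m².
1 mm over 1 m² is 1 L, so volume = 5.5 × 27890 = 153395 L ≈ 153400 L.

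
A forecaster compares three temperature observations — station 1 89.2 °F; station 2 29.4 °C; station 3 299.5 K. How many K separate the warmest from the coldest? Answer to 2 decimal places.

5.43 K

station 1: 89.2 °F = 31.778 °C.
station 3: 299.5 K = 26.350 °C.
Spread: 31.778 − 26.350 = 5.428 °C.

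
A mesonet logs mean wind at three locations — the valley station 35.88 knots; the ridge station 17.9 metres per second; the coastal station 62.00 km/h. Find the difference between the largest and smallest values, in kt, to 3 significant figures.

2.40 kt

the ridge station: 17.9 m/s = 34.7948 kt.
the coastal station: 62.00 km/h = 33.4773 kt.
Spread: 35.8800 − 33.4773 = 2.40 kt.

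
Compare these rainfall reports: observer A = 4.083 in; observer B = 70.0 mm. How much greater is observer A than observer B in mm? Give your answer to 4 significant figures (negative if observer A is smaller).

33.71 mm

observer A: 4.083 in = 103.7082 mm.
Difference: 103.7082 − 70.0000 = 33.71 mm.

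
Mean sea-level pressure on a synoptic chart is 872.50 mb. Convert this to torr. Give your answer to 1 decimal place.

654.4 mmHg

1 mb = 0.750062 mmHg, so 872.50 × 0.750062 = 654.4 mmHg.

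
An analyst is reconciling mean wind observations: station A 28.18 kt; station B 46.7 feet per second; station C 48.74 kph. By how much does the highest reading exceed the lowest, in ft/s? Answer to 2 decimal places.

station A: 28.18 kt = 47.5625 ft/s.
station C: 48.74 km/h = 44.4189 ft/s.
Spread: 47.5625 − 44.4189 = 3.14 ft/s.

3.14 ft/s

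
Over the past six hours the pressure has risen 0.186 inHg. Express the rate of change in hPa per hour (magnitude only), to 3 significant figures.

0.186 inHg / 6 h × 33.8639 hPa/inHg = 1.05 hPa/h.

1.05 hPa per hour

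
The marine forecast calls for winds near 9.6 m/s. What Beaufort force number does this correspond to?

9.6 m/s lies in the Beaufort 5 band (fresh breeze, 8.0–10.7 m/s).

Beaufort force 5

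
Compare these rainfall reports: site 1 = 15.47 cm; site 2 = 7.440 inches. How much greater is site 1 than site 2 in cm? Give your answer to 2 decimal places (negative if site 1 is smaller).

site 2: 7.440 in = 18.8976 cm.
Difference: 15.4700 − 18.8976 = -3.43 cm.

-3.43 cm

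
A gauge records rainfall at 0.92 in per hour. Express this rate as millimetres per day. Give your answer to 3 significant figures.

561 mm/day

0.92 in/hour × 25.4 mm/in × 24 hour/day = 561 mm/day.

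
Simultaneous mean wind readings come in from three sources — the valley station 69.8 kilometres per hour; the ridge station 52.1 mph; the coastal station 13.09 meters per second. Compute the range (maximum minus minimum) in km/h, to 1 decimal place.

the ridge station: 52.1 mph = 83.847 km/h.
the coastal station: 13.09 m/s = 47.124 km/h.
Spread: 83.847 − 47.124 = 36.7 km/h.

36.7 km/h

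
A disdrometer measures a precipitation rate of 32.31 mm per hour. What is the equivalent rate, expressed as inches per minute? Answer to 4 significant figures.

0.02120 in/minute

32.31 mm/hour × 0.0393701 in/mm × 0.0166667 hour/minute = 0.02120 in/minute.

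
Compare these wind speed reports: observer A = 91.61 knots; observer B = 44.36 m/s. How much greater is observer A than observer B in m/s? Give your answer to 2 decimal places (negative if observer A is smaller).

2.77 m/s

observer A: 91.61 kt = 47.1283 m/s.
Difference: 47.1283 − 44.3600 = 2.77 m/s.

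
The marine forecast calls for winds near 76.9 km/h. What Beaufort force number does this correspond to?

Beaufort force 9

76.9 km/h = 21.4 m/s, which is Beaufort 9 (strong gale, 20.8–24.4 m/s).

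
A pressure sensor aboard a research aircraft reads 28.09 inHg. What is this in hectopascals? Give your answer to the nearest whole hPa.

1 inHg = 33.8639 hPa, so 28.09 × 33.8639 = 951 hPa.

951 hPa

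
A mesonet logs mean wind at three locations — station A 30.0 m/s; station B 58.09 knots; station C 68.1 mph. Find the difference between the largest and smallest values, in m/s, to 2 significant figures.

station B: 58.09 kt = 29.8841 m/s.
station C: 68.1 mph = 30.4434 m/s.
Spread: 30.4434 − 29.8841 = 0.56 m/s.

0.56 m/s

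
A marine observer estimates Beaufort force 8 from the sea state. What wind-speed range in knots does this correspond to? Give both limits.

Beaufort 8 (gale) spans 34–40 knots.

34 to 40 kt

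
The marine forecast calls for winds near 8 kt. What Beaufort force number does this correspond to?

Beaufort force 3

8 kt lies in the Beaufort 3 band (gentle breeze, 7–10 kt).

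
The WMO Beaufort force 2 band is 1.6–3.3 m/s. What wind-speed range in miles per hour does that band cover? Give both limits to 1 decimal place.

3.6 to 7.4 mph

1.6–3.3 m/s × 2.237 = 3.6–7.4 mph.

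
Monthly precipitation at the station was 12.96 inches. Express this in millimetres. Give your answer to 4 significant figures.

1 in = 25.4 mm, so 12.96 × 25.4 = 329.2 mm.

329.2 mm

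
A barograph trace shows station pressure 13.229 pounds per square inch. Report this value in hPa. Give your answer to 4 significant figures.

912.1 hPa

1 psi = 68.9476 hPa, so 13.229 × 68.9476 = 912.1 hPa.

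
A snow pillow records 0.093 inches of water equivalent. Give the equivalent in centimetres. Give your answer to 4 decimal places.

1 in = 2.54 cm, so 0.093 × 2.54 = 0.2362 cm.

0.2362 cm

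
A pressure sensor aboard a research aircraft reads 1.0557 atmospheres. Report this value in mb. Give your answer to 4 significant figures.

1 atm = 1013.25 mb, so 1.0557 × 1013.25 = 1070 mb.

1070 mb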